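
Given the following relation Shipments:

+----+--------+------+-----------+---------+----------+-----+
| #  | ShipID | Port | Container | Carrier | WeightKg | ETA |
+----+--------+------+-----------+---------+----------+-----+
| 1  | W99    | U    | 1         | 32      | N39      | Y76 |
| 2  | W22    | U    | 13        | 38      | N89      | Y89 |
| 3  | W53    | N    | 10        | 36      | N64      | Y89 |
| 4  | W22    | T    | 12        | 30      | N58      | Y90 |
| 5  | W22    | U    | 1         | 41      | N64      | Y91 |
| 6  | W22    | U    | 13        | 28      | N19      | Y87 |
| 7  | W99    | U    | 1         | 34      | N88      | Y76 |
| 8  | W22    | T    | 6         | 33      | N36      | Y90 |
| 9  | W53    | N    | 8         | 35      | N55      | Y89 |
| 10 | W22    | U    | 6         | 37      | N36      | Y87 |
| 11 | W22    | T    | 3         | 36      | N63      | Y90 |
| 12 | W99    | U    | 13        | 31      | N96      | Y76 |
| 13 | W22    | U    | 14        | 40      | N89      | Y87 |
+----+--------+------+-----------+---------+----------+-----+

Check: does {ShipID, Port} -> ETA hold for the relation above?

(ShipID=W99, Port=U): rows 1, 7, 12 → ETA = Y76, Y76, Y76 ✓
(ShipID=W22, Port=U): rows 2, 5, 6, 10, 13 → ETA takes values {Y89, Y91, Y87} — violation
(ShipID=W53, Port=N): rows 3, 9 → ETA = Y89, Y89 ✓
(ShipID=W22, Port=T): rows 4, 8, 11 → ETA = Y90, Y90, Y90 ✓
Two rows agree on {ShipID, Port} but differ on ETA, so {ShipID, Port} -> ETA does not hold.

No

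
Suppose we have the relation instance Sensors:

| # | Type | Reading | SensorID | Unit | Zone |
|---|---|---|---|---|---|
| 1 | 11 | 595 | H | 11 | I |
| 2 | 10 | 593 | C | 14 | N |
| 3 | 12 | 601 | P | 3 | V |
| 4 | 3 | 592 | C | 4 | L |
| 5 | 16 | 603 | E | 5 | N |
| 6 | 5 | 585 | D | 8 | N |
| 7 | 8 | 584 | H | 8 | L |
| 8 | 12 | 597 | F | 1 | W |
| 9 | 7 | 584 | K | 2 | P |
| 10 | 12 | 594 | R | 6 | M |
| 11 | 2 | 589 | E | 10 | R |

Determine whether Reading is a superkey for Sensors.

Rows 7 and 9 have the same Reading value Reading=584 but are distinct tuples, so Reading does not determine every attribute — not a superkey.

No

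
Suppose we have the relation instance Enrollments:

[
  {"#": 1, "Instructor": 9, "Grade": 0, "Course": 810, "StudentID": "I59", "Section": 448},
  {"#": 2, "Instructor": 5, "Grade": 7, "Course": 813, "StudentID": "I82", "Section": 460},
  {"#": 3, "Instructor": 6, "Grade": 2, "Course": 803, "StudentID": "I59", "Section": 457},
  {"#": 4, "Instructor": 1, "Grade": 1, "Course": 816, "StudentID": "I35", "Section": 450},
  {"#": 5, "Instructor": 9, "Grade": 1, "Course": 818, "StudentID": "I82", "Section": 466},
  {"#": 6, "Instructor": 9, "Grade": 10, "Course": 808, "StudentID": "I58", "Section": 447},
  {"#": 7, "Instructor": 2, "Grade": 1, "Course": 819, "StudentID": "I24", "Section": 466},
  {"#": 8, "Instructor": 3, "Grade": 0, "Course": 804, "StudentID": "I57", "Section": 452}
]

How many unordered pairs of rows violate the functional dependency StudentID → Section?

2

StudentID=I59: violating pairs (1,3) — 1 pair.
StudentID=I82: violating pairs (2,5) — 1 pair.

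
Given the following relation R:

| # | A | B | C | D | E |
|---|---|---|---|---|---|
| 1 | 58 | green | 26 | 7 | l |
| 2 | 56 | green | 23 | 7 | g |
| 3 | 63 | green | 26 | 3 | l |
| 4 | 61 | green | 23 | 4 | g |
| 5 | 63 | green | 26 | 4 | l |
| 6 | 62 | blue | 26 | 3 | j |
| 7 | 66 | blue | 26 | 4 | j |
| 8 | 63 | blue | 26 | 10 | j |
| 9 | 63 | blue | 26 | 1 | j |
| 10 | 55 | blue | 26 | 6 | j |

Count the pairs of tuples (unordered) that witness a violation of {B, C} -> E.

0

(B=green, C=26): all 3 rows agree on E — 0 pairs.
(B=green, C=23): all 2 rows agree on E — 0 pairs.
(B=blue, C=26): all 5 rows agree on E — 0 pairs.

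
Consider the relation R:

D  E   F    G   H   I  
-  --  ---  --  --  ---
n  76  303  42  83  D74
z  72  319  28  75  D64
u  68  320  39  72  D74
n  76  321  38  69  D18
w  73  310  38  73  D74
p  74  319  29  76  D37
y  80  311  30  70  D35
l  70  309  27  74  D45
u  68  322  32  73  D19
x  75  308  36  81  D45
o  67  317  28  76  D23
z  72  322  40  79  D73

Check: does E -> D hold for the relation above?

E=76: 2 rows → D = n, n ✓
E=72: 2 rows → D = z, z ✓
E=68: 2 rows → D = u, u ✓
E=73: 1 row → D = w ✓
E=74: 1 row → D = p ✓
E=80: 1 row → D = y ✓
E=70: 1 row → D = l ✓
E=75: 1 row → D = x ✓
E=67: 1 row → D = o ✓
Every E value is associated with a single D value, so E -> D holds.

Yes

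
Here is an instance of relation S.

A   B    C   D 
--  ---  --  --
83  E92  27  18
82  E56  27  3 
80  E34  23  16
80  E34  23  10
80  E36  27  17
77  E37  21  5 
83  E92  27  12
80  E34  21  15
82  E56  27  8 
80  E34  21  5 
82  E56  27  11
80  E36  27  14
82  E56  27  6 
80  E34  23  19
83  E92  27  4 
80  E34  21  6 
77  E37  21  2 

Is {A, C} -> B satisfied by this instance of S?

(A=83, C=27): 3 rows → B = E92, E92, E92 ✓
(A=82, C=27): 4 rows → B = E56, E56, E56, E56 ✓
(A=80, C=23): 3 rows → B = E34, E34, E34 ✓
(A=80, C=27): 2 rows → B = E36, E36 ✓
(A=77, C=21): 2 rows → B = E37, E37 ✓
(A=80, C=21): 3 rows → B = E34, E34, E34 ✓
Every {A, C} value is associated with a single B value, so {A, C} -> B holds.

Yes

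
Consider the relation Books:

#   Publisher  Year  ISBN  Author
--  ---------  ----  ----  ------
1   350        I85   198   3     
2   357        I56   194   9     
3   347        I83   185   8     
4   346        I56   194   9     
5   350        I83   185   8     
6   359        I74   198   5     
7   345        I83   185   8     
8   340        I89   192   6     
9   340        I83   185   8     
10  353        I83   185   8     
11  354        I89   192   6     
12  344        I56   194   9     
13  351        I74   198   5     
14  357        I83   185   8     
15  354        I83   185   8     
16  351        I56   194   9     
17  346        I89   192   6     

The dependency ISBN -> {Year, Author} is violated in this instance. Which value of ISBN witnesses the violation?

198

ISBN=198: rows 1, 6, 13 → {Year,Author} takes values {(I85, 3), (I74, 5)} — violation
ISBN=194: rows 2, 4, 12, 16 → {Year,Author} = (I56, 9), (I56, 9), (I56, 9), (I56, 9) ✓
ISBN=185: rows 3, 5, 7, 9, 10, 14, 15 → {Year,Author} = (I83, 8), (I83, 8), (I83, 8), (I83, 8), (I83, 8), (I83, 8), (I83, 8) ✓
ISBN=192: rows 8, 11, 17 → {Year,Author} = (I89, 6), (I89, 6), (I89, 6) ✓
The only ISBN value with inconsistent RHS is ISBN=198.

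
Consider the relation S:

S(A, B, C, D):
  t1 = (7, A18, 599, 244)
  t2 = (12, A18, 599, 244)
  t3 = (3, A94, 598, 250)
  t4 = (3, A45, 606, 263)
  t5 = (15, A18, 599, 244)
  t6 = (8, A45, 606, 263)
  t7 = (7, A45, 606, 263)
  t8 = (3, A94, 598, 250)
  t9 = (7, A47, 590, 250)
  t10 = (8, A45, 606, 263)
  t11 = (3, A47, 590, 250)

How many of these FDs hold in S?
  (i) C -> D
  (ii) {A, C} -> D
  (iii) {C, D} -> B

3

(i) C -> D: every LHS value maps to a single RHS value — holds.
(ii) {A, C} -> D: every LHS value maps to a single RHS value — holds.
(iii) {C, D} -> B: every LHS value maps to a single RHS value — holds.
3 of the 3 dependencies hold.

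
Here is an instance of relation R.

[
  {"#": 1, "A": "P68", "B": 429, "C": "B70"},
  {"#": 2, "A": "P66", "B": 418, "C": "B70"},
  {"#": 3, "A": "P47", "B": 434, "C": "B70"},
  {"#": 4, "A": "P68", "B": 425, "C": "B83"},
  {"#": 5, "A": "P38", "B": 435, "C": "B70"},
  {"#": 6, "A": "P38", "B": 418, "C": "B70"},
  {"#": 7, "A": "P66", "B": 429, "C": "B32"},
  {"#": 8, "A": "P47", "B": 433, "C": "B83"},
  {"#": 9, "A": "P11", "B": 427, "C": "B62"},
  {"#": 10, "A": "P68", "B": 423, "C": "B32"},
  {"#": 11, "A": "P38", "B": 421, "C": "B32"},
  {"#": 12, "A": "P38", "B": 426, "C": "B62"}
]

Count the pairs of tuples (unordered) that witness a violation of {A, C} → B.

(A=P38, C=B70): violating pairs (5,6) — 1 pair.

1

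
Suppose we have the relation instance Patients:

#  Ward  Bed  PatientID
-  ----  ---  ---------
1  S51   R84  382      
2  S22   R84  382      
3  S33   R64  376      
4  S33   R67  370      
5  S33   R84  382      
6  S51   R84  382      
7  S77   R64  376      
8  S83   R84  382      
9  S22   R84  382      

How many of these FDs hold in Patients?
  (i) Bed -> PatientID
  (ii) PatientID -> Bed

2

(i) Bed -> PatientID: every LHS value maps to a single RHS value — holds.
(ii) PatientID -> Bed: every LHS value maps to a single RHS value — holds.
2 of the 2 dependencies hold.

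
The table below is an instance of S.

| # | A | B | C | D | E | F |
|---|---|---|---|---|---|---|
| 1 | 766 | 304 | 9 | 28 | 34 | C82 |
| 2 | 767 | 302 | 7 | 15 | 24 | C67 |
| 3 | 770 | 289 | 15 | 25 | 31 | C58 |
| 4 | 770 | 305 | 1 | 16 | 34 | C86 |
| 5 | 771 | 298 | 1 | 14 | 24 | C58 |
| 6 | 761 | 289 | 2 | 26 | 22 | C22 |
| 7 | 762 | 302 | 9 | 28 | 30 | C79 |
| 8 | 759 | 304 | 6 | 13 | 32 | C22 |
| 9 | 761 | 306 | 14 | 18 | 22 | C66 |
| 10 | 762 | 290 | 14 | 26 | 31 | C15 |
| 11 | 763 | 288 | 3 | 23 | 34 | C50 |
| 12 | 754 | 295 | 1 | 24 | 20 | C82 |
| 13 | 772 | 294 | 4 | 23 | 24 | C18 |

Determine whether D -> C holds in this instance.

D=28: rows 1, 7 → C = 9, 9 ✓
D=15: row 2 → C = 7 ✓
D=25: row 3 → C = 15 ✓
D=16: row 4 → C = 1 ✓
D=14: row 5 → C = 1 ✓
D=26: rows 6, 10 → C takes values {2, 14} — violation
D=13: row 8 → C = 6 ✓
D=18: row 9 → C = 14 ✓
D=23: rows 11, 13 → C takes values {3, 4} — violation
D=24: row 12 → C = 1 ✓
Two rows agree on D but differ on C, so D -> C does not hold.

No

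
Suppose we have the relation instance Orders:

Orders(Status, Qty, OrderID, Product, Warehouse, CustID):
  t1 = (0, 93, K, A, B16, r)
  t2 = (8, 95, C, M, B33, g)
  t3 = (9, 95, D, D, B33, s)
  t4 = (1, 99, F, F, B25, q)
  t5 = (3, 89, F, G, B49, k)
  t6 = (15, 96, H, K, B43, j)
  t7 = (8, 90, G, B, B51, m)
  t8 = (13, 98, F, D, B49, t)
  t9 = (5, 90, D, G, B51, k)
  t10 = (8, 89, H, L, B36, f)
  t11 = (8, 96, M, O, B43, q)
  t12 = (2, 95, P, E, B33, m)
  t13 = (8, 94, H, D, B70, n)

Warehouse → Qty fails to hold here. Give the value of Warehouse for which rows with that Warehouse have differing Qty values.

Warehouse=B16: row 1 → Qty = 93 ✓
Warehouse=B33: rows 2, 3, 12 → Qty = 95, 95, 95 ✓
Warehouse=B25: row 4 → Qty = 99 ✓
Warehouse=B49: rows 5, 8 → Qty takes values {89, 98} — violation
Warehouse=B43: rows 6, 11 → Qty = 96, 96 ✓
Warehouse=B51: rows 7, 9 → Qty = 90, 90 ✓
Warehouse=B36: row 10 → Qty = 89 ✓
Warehouse=B70: row 13 → Qty = 94 ✓
The only Warehouse value with inconsistent Qty is Warehouse=B49.

B49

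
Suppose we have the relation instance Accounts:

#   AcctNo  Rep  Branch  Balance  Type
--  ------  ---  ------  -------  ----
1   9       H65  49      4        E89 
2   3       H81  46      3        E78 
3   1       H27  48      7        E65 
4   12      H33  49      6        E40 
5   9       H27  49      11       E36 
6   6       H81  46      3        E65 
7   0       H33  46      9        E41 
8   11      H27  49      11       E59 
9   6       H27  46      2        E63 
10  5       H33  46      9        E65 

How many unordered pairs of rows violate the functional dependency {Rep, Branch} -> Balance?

0

(Rep=H81, Branch=46): all 2 rows agree on Balance — 0 pairs.
(Rep=H27, Branch=49): all 2 rows agree on Balance — 0 pairs.
(Rep=H33, Branch=46): all 2 rows agree on Balance — 0 pairs.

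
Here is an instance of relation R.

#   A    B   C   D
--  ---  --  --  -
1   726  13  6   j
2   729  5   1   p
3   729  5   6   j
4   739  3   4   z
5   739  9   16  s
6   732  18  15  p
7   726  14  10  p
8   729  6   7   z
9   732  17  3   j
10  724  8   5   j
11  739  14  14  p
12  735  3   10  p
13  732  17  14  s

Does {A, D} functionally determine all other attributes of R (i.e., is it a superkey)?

All 13 rows have distinct {A, D} values, so {A, D} → (all attributes) holds and {A, D} is a superkey.

Yes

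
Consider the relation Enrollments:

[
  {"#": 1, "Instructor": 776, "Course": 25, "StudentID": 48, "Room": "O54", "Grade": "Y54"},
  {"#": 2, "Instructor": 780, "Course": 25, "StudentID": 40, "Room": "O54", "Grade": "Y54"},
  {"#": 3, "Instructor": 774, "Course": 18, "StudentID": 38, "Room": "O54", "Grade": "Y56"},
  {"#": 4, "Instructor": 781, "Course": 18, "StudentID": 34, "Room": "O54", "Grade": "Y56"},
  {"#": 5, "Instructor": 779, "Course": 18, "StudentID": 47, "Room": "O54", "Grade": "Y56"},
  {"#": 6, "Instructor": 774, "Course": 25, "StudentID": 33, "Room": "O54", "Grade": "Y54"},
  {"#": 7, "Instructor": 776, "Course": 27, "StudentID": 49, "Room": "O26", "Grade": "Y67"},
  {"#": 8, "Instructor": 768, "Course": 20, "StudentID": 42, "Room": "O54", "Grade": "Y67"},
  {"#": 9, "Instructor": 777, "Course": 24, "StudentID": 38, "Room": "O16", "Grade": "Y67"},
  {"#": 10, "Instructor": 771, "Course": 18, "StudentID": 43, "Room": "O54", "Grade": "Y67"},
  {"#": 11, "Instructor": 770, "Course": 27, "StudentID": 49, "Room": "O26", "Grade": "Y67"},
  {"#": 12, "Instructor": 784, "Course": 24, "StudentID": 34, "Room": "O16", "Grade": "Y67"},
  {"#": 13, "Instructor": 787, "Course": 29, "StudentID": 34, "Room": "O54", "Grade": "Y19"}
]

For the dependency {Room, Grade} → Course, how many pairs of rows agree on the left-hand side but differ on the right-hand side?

1

(Room=O54, Grade=Y54): all 3 rows agree on Course — 0 pairs.
(Room=O54, Grade=Y56): all 3 rows agree on Course — 0 pairs.
(Room=O26, Grade=Y67): all 2 rows agree on Course — 0 pairs.
(Room=O54, Grade=Y67): violating pairs (8,10) — 1 pair.
(Room=O16, Grade=Y67): all 2 rows agree on Course — 0 pairs.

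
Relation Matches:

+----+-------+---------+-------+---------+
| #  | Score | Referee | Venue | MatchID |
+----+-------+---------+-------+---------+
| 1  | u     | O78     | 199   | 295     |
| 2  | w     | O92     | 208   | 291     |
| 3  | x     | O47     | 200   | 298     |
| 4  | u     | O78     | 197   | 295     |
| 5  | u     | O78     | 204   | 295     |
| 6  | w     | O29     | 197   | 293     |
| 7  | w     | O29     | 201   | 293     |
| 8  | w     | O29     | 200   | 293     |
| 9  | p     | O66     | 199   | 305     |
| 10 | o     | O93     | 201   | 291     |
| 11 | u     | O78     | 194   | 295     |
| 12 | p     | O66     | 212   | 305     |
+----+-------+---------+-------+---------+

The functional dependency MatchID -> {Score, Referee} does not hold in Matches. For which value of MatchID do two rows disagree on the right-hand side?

291

MatchID=295: rows 1, 4, 5, 11 → {Score,Referee} = (u, O78), (u, O78), (u, O78), (u, O78) ✓
MatchID=291: rows 2, 10 → {Score,Referee} takes values {(w, O92), (o, O93)} — violation
MatchID=298: row 3 → {Score,Referee} = (x, O47) ✓
MatchID=293: rows 6, 7, 8 → {Score,Referee} = (w, O29), (w, O29), (w, O29) ✓
MatchID=305: rows 9, 12 → {Score,Referee} = (p, O66), (p, O66) ✓
The only MatchID value with inconsistent RHS is MatchID=291.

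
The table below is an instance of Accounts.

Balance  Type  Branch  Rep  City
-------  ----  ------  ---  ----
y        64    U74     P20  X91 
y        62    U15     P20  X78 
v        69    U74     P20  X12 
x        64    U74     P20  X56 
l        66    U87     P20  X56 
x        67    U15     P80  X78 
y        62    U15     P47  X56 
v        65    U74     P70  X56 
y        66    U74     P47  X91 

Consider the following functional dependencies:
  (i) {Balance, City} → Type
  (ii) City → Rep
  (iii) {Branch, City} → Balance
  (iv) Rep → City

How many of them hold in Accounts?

(i) {Balance, City} → Type: (Balance=y, City=X91): 2 rows → Type takes values {64, 66} — violation — fails.
(ii) City → Rep: City=X91: 2 rows → Rep takes values {P20, P47} — violation; City=X78: 2 rows → Rep takes values {P20, P80} — violation; City=X56: 4 rows → Rep takes values {P20, P47, P70} — violation — fails.
(iii) {Branch, City} → Balance: (Branch=U15, City=X78): 2 rows → Balance takes values {y, x} — violation; (Branch=U74, City=X56): 2 rows → Balance takes values {x, v} — violation — fails.
(iv) Rep → City: Rep=P20: 5 rows → City takes values {X91, X78, X12, X56} — violation; Rep=P47: 2 rows → City takes values {X56, X91} — violation — fails.
None of the 4 dependencies hold.

0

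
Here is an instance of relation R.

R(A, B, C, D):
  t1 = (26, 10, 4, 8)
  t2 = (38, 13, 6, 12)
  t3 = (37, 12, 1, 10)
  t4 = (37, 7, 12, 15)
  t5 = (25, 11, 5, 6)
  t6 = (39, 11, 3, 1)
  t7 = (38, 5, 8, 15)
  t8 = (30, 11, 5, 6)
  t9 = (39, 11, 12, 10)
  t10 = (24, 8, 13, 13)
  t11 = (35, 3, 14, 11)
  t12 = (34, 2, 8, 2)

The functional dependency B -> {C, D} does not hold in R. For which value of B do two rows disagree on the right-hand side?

11

B=10: row 1 → {C,D} = (4, 8) ✓
B=13: row 2 → {C,D} = (6, 12) ✓
B=12: row 3 → {C,D} = (1, 10) ✓
B=7: row 4 → {C,D} = (12, 15) ✓
B=11: rows 5, 6, 8, 9 → {C,D} takes values {(5, 6), (3, 1), (12, 10)} — violation
B=5: row 7 → {C,D} = (8, 15) ✓
B=8: row 10 → {C,D} = (13, 13) ✓
B=3: row 11 → {C,D} = (14, 11) ✓
B=2: row 12 → {C,D} = (8, 2) ✓
The only B value with inconsistent RHS is B=11.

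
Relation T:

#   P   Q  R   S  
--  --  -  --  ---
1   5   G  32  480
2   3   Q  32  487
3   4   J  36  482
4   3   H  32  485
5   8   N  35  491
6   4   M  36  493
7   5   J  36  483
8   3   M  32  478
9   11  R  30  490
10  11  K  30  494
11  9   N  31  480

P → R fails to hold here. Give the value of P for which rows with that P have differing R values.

5

P=5: rows 1, 7 → R takes values {32, 36} — violation
P=3: rows 2, 4, 8 → R = 32, 32, 32 ✓
P=4: rows 3, 6 → R = 36, 36 ✓
P=8: row 5 → R = 35 ✓
P=11: rows 9, 10 → R = 30, 30 ✓
P=9: row 11 → R = 31 ✓
The only P value with inconsistent R is P=5.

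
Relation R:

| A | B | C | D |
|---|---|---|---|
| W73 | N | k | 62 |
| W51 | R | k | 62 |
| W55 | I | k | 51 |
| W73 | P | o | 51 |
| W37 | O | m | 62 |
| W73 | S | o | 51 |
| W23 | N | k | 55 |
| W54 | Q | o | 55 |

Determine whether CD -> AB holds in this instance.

(C=k, D=62): 2 rows → {A,B} takes values {(W73, N), (W51, R)} — violation
(C=k, D=51): 1 row → {A,B} = (W55, I) ✓
(C=o, D=51): 2 rows → {A,B} takes values {(W73, P), (W73, S)} — violation
(C=m, D=62): 1 row → {A,B} = (W37, O) ✓
(C=k, D=55): 1 row → {A,B} = (W23, N) ✓
(C=o, D=55): 1 row → {A,B} = (W54, Q) ✓
Two rows agree on CD but differ on AB, so CD -> AB does not hold.

No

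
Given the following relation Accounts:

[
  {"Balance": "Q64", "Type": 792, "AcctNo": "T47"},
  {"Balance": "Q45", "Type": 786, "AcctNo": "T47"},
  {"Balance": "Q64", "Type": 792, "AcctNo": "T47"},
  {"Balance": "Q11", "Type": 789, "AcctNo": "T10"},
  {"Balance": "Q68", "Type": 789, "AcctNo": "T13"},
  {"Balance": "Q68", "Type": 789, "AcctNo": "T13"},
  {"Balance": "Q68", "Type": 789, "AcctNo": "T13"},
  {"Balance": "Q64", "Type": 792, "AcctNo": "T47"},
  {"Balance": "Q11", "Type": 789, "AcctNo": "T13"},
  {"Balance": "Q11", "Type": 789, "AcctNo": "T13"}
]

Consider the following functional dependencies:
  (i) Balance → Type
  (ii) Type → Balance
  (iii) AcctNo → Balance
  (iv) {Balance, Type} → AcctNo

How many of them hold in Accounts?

1

(i) Balance → Type: every LHS value maps to a single RHS value — holds.
(ii) Type → Balance: Type=789: 6 rows → Balance takes values {Q11, Q68} — violation — fails.
(iii) AcctNo → Balance: AcctNo=T47: 4 rows → Balance takes values {Q64, Q45} — violation; AcctNo=T13: 5 rows → Balance takes values {Q68, Q11} — violation — fails.
(iv) {Balance, Type} → AcctNo: (Balance=Q11, Type=789): 3 rows → AcctNo takes values {T10, T13} — violation — fails.
1 of the 4 dependencies holds.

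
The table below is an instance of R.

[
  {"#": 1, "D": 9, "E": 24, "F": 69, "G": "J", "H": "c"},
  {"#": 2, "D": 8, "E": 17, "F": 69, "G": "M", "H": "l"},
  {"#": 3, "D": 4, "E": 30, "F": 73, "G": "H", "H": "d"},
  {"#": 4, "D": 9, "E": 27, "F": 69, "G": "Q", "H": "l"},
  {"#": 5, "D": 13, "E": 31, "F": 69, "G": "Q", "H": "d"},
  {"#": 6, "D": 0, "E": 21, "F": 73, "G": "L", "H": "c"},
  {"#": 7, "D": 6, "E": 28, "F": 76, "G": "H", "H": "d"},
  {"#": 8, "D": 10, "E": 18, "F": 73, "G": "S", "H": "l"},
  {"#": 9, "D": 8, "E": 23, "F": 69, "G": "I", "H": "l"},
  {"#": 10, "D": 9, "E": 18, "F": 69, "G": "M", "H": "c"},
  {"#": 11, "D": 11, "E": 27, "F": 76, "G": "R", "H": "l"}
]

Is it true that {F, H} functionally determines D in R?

(F=69, H=c): rows 1, 10 → D = 9, 9 ✓
(F=69, H=l): rows 2, 4, 9 → D takes values {8, 9} — violation
(F=73, H=d): row 3 → D = 4 ✓
(F=69, H=d): row 5 → D = 13 ✓
(F=73, H=c): row 6 → D = 0 ✓
(F=76, H=d): row 7 → D = 6 ✓
(F=73, H=l): row 8 → D = 10 ✓
(F=76, H=l): row 11 → D = 11 ✓
Two rows agree on {F, H} but differ on D, so {F, H} → D does not hold.

No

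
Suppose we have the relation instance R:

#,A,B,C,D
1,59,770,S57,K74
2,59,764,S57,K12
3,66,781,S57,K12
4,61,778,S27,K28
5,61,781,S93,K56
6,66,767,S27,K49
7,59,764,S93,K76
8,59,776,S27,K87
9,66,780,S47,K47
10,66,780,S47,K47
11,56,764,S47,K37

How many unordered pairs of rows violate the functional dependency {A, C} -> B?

1

(A=59, C=S57): violating pairs (1,2) — 1 pair.
(A=66, C=S47): all 2 rows agree on B — 0 pairs.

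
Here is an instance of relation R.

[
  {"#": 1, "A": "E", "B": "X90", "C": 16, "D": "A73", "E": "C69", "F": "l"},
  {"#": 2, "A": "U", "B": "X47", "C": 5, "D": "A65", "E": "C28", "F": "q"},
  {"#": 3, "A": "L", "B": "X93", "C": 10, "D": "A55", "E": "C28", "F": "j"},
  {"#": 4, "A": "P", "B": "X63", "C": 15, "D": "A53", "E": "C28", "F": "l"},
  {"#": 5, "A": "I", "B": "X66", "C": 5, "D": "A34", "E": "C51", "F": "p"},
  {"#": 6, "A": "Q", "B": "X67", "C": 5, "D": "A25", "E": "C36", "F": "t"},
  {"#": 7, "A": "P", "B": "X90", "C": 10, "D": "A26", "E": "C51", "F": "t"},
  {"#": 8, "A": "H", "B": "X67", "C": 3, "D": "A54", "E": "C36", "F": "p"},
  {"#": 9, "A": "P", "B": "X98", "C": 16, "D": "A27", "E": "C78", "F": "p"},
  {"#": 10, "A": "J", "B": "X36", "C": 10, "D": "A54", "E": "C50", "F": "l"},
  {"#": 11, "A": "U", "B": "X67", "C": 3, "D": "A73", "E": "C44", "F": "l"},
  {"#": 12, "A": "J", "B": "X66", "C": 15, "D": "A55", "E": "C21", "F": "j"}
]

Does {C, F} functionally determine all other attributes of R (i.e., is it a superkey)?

All 12 rows have distinct {C, F} values, so {C, F} → (all attributes) holds and {C, F} is a superkey.

Yes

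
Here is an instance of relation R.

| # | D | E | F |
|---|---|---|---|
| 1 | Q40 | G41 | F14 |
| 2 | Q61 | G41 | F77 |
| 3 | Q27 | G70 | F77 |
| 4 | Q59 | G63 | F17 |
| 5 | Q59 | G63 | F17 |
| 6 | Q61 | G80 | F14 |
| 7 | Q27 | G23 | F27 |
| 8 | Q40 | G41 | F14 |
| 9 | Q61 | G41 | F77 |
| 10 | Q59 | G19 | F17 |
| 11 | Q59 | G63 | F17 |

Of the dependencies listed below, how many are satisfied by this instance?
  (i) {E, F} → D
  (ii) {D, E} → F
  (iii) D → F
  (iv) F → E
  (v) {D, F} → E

2

(i) {E, F} → D: every LHS value maps to a single RHS value — holds.
(ii) {D, E} → F: every LHS value maps to a single RHS value — holds.
(iii) D → F: D=Q61: rows 2, 6, 9 → F takes values {F77, F14} — violation; D=Q27: rows 3, 7 → F takes values {F77, F27} — violation — fails.
(iv) F → E: F=F14: rows 1, 6, 8 → E takes values {G41, G80} — violation; F=F77: rows 2, 3, 9 → E takes values {G41, G70} — violation; F=F17: rows 4, 5, 10, 11 → E takes values {G63, G19} — violation — fails.
(v) {D, F} → E: (D=Q59, F=F17): rows 4, 5, 10, 11 → E takes values {G63, G19} — violation — fails.
2 of the 5 dependencies hold.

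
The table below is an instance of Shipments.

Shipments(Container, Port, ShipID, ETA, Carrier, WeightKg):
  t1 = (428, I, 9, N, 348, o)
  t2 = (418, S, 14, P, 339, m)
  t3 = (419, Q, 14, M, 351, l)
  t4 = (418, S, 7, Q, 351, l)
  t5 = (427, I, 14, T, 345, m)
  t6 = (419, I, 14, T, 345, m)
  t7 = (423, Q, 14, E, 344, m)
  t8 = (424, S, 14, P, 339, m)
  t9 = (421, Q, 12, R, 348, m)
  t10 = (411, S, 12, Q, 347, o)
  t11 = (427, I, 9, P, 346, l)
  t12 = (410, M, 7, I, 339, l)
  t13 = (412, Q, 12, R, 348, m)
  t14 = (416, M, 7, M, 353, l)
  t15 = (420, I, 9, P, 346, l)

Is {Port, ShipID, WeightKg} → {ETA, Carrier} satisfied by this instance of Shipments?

No

(Port=I, ShipID=9, WeightKg=o): row 1 → {ETA,Carrier} = (N, 348) ✓
(Port=S, ShipID=14, WeightKg=m): rows 2, 8 → {ETA,Carrier} = (P, 339), (P, 339) ✓
(Port=Q, ShipID=14, WeightKg=l): row 3 → {ETA,Carrier} = (M, 351) ✓
(Port=S, ShipID=7, WeightKg=l): row 4 → {ETA,Carrier} = (Q, 351) ✓
(Port=I, ShipID=14, WeightKg=m): rows 5, 6 → {ETA,Carrier} = (T, 345), (T, 345) ✓
(Port=Q, ShipID=14, WeightKg=m): row 7 → {ETA,Carrier} = (E, 344) ✓
(Port=Q, ShipID=12, WeightKg=m): rows 9, 13 → {ETA,Carrier} = (R, 348), (R, 348) ✓
(Port=S, ShipID=12, WeightKg=o): row 10 → {ETA,Carrier} = (Q, 347) ✓
(Port=I, ShipID=9, WeightKg=l): rows 11, 15 → {ETA,Carrier} = (P, 346), (P, 346) ✓
(Port=M, ShipID=7, WeightKg=l): rows 12, 14 → {ETA,Carrier} takes values {(I, 339), (M, 353)} — violation
Two rows agree on {Port, ShipID, WeightKg} but differ on {ETA, Carrier}, so {Port, ShipID, WeightKg} → {ETA, Carrier} does not hold.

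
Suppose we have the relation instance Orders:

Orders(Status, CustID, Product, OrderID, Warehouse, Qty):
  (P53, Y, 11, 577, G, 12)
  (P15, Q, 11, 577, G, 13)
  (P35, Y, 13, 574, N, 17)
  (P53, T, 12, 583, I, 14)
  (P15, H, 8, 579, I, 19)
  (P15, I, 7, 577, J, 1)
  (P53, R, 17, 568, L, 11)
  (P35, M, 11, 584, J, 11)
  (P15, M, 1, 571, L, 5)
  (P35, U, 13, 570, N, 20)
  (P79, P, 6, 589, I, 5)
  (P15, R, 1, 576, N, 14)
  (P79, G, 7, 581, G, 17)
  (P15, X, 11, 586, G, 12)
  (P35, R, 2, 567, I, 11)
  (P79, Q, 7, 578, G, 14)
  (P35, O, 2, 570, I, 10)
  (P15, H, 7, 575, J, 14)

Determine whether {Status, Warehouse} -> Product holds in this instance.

Yes

(Status=P53, Warehouse=G): 1 row → Product = 11 ✓
(Status=P15, Warehouse=G): 2 rows → Product = 11, 11 ✓
(Status=P35, Warehouse=N): 2 rows → Product = 13, 13 ✓
(Status=P53, Warehouse=I): 1 row → Product = 12 ✓
(Status=P15, Warehouse=I): 1 row → Product = 8 ✓
(Status=P15, Warehouse=J): 2 rows → Product = 7, 7 ✓
(Status=P53, Warehouse=L): 1 row → Product = 17 ✓
(Status=P35, Warehouse=J): 1 row → Product = 11 ✓
(Status=P15, Warehouse=L): 1 row → Product = 1 ✓
(Status=P79, Warehouse=I): 1 row → Product = 6 ✓
(Status=P15, Warehouse=N): 1 row → Product = 1 ✓
(Status=P79, Warehouse=G): 2 rows → Product = 7, 7 ✓
(Status=P35, Warehouse=I): 2 rows → Product = 2, 2 ✓
Every {Status, Warehouse} value is associated with a single Product value, so {Status, Warehouse} -> Product holds.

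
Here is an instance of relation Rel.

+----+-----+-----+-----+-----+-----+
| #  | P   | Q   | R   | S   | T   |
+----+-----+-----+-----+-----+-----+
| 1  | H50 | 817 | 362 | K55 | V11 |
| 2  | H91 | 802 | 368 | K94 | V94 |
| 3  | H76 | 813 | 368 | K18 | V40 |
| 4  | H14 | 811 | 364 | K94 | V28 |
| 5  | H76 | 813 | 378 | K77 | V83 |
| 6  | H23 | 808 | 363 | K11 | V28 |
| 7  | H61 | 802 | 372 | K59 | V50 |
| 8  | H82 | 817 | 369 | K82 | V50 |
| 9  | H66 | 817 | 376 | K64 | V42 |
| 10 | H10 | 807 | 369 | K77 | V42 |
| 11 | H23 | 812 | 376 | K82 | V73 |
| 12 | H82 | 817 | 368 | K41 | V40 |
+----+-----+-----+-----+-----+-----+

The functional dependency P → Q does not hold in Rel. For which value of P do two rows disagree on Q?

P=H50: row 1 → Q = 817 ✓
P=H91: row 2 → Q = 802 ✓
P=H76: rows 3, 5 → Q = 813, 813 ✓
P=H14: row 4 → Q = 811 ✓
P=H23: rows 6, 11 → Q takes values {808, 812} — violation
P=H61: row 7 → Q = 802 ✓
P=H82: rows 8, 12 → Q = 817, 817 ✓
P=H66: row 9 → Q = 817 ✓
P=H10: row 10 → Q = 807 ✓
The only P value with inconsistent Q is P=H23.

H23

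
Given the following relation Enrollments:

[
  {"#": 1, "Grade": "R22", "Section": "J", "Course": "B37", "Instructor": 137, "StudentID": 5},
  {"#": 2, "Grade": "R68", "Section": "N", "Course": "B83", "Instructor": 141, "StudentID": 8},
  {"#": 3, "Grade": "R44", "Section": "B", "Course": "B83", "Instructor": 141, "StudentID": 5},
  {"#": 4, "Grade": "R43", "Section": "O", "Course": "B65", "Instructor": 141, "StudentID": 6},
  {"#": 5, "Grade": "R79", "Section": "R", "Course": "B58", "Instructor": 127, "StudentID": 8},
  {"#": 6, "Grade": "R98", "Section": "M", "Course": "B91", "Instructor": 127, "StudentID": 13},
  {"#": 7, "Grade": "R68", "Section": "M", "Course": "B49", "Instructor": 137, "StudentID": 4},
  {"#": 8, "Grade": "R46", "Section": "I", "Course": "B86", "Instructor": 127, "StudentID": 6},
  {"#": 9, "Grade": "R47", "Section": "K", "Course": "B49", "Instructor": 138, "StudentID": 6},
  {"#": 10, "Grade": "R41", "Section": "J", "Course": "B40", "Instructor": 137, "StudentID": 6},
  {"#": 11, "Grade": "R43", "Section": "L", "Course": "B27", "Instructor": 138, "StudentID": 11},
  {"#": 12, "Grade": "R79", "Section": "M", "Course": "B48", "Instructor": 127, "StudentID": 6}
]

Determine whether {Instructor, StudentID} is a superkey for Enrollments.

Rows 8 and 12 have the same {Instructor, StudentID} value (Instructor=127, StudentID=6) but are distinct tuples, so {Instructor, StudentID} does not determine every attribute — not a superkey.

No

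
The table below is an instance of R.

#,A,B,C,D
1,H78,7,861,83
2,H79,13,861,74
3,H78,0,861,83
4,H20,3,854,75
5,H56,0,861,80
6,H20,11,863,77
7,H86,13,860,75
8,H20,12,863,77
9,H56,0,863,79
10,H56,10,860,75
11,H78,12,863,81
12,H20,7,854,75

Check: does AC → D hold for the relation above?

(A=H78, C=861): rows 1, 3 → D = 83, 83 ✓
(A=H79, C=861): row 2 → D = 74 ✓
(A=H20, C=854): rows 4, 12 → D = 75, 75 ✓
(A=H56, C=861): row 5 → D = 80 ✓
(A=H20, C=863): rows 6, 8 → D = 77, 77 ✓
(A=H86, C=860): row 7 → D = 75 ✓
(A=H56, C=863): row 9 → D = 79 ✓
(A=H56, C=860): row 10 → D = 75 ✓
(A=H78, C=863): row 11 → D = 81 ✓
Every AC value is associated with a single D value, so AC → D holds.

Yes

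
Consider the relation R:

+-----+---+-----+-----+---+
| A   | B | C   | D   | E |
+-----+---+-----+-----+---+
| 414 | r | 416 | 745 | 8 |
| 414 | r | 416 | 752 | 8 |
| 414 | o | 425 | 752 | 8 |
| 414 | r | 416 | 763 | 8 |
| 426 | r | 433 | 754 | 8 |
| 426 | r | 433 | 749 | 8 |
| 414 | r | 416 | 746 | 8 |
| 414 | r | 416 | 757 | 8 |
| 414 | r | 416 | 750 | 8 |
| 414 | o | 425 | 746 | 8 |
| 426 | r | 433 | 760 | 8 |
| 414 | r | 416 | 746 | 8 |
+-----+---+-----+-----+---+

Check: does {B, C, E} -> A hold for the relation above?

Yes

(B=r, C=416, E=8): 7 rows → A = 414, 414, 414, 414, 414, 414, 414 ✓
(B=o, C=425, E=8): 2 rows → A = 414, 414 ✓
(B=r, C=433, E=8): 3 rows → A = 426, 426, 426 ✓
Every {B, C, E} value is associated with a single A value, so {B, C, E} -> A holds.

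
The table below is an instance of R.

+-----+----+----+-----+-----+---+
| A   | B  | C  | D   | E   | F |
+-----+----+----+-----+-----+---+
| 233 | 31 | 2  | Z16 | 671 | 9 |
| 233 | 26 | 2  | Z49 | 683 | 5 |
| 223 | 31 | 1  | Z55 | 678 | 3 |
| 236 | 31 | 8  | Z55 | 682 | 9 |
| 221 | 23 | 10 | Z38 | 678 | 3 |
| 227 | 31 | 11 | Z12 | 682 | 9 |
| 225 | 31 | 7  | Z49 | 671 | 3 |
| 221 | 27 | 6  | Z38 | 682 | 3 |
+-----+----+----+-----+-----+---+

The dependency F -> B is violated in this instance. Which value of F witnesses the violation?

3

F=9: 3 rows → B = 31, 31, 31 ✓
F=5: 1 row → B = 26 ✓
F=3: 4 rows → B takes values {31, 23, 27} — violation
The only F value with inconsistent B is F=3.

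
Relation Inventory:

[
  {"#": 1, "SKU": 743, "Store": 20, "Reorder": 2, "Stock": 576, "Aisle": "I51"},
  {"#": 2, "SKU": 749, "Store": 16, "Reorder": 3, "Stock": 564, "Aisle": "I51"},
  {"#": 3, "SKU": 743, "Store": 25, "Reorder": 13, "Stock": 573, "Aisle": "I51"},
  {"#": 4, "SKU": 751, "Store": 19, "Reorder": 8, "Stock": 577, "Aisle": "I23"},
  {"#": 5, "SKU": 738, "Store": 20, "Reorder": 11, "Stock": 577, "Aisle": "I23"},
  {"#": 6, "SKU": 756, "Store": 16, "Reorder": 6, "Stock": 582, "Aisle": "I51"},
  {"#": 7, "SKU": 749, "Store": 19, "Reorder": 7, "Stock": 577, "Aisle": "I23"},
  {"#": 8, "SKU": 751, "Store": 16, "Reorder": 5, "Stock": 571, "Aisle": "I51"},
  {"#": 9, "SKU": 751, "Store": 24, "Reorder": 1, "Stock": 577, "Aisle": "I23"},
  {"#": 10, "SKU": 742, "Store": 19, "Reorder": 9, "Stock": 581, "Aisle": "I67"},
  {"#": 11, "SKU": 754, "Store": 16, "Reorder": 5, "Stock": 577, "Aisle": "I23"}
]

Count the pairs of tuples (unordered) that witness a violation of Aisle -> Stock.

10

Aisle=I51: violating pairs (1,2), (1,3), (1,6), (1,8), (2,3), (2,6), (2,8), (3,6), (3,8), (6,8) — 10 pairs.
Aisle=I23: all 5 rows agree on Stock — 0 pairs.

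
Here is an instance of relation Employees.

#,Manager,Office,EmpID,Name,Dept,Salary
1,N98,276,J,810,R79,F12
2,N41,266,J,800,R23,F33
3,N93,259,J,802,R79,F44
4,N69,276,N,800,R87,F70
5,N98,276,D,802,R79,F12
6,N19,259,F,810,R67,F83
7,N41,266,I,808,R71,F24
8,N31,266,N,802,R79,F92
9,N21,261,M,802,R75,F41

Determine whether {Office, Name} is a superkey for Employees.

Yes

All 9 rows have distinct {Office, Name} values, so {Office, Name} → (all attributes) holds and {Office, Name} is a superkey.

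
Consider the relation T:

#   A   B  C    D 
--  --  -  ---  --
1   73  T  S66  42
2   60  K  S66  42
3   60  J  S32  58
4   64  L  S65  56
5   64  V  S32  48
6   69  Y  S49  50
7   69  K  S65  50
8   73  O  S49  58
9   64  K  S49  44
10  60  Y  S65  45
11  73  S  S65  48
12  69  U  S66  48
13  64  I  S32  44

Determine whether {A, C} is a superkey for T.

No

Rows 5 and 13 have the same {A, C} value (A=64, C=S32) but are distinct tuples, so {A, C} does not determine every attribute — not a superkey.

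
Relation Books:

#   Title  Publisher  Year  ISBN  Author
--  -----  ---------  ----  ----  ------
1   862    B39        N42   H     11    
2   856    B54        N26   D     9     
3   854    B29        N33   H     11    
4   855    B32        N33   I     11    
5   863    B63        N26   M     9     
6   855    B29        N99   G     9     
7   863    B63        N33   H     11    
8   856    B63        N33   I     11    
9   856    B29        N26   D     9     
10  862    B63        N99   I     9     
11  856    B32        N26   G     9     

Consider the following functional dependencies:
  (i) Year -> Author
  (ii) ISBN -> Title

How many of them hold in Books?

(i) Year -> Author: every LHS value maps to a single RHS value — holds.
(ii) ISBN -> Title: ISBN=H: rows 1, 3, 7 → Title takes values {862, 854, 863} — violation; ISBN=I: rows 4, 8, 10 → Title takes values {855, 856, 862} — violation; ISBN=G: rows 6, 11 → Title takes values {855, 856} — violation — fails.
1 of the 2 dependencies holds.

1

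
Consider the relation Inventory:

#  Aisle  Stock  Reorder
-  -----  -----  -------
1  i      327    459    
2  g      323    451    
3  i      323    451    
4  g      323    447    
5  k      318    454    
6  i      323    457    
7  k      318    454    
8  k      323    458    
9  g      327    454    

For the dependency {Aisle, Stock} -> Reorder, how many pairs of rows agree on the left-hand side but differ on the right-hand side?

(Aisle=g, Stock=323): violating pairs (2,4) — 1 pair.
(Aisle=i, Stock=323): violating pairs (3,6) — 1 pair.
(Aisle=k, Stock=318): all 2 rows agree on Reorder — 0 pairs.

2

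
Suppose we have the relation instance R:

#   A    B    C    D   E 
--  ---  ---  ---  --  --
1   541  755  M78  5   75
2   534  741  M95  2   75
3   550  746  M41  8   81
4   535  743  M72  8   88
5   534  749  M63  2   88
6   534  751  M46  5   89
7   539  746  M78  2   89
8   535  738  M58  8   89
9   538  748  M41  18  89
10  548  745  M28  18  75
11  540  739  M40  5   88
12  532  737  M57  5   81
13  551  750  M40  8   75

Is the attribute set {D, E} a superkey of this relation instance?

All 13 rows have distinct {D, E} values, so {D, E} → (all attributes) holds and {D, E} is a superkey.

Yes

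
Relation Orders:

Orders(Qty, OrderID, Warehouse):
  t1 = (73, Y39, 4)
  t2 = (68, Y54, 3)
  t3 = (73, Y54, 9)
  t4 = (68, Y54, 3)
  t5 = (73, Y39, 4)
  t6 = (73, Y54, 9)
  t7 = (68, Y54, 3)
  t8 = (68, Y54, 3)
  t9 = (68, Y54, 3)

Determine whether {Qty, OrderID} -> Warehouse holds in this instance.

(Qty=73, OrderID=Y39): rows 1, 5 → Warehouse = 4, 4 ✓
(Qty=68, OrderID=Y54): rows 2, 4, 7, 8, 9 → Warehouse = 3, 3, 3, 3, 3 ✓
(Qty=73, OrderID=Y54): rows 3, 6 → Warehouse = 9, 9 ✓
Every {Qty, OrderID} value is associated with a single Warehouse value, so {Qty, OrderID} -> Warehouse holds.

Yes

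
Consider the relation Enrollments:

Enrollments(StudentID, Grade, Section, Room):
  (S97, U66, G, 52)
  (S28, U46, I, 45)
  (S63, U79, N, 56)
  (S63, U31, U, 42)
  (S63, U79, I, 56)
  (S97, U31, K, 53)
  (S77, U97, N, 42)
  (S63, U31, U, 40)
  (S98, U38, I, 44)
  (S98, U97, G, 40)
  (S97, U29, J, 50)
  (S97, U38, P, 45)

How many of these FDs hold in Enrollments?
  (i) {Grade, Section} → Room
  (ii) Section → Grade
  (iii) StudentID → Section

(i) {Grade, Section} → Room: (Grade=U31, Section=U): 2 rows → Room takes values {42, 40} — violation — fails.
(ii) Section → Grade: Section=G: 2 rows → Grade takes values {U66, U97} — violation; Section=I: 3 rows → Grade takes values {U46, U79, U38} — violation; Section=N: 2 rows → Grade takes values {U79, U97} — violation — fails.
(iii) StudentID → Section: StudentID=S97: 4 rows → Section takes values {G, K, J, P} — violation; StudentID=S63: 4 rows → Section takes values {N, U, I} — violation; StudentID=S98: 2 rows → Section takes values {I, G} — violation — fails.
None of the 3 dependencies hold.

0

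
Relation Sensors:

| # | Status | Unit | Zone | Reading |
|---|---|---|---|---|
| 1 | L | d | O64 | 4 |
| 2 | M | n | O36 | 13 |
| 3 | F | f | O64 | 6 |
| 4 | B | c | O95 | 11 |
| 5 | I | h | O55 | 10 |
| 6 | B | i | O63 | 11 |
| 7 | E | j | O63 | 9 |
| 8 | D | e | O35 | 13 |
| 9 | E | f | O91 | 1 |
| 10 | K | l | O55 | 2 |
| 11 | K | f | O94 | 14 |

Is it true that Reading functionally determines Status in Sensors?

Reading=4: row 1 → Status = L ✓
Reading=13: rows 2, 8 → Status takes values {M, D} — violation
Reading=6: row 3 → Status = F ✓
Reading=11: rows 4, 6 → Status = B, B ✓
Reading=10: row 5 → Status = I ✓
Reading=9: row 7 → Status = E ✓
Reading=1: row 9 → Status = E ✓
Reading=2: row 10 → Status = K ✓
Reading=14: row 11 → Status = K ✓
Two rows agree on Reading but differ on Status, so Reading -> Status does not hold.

No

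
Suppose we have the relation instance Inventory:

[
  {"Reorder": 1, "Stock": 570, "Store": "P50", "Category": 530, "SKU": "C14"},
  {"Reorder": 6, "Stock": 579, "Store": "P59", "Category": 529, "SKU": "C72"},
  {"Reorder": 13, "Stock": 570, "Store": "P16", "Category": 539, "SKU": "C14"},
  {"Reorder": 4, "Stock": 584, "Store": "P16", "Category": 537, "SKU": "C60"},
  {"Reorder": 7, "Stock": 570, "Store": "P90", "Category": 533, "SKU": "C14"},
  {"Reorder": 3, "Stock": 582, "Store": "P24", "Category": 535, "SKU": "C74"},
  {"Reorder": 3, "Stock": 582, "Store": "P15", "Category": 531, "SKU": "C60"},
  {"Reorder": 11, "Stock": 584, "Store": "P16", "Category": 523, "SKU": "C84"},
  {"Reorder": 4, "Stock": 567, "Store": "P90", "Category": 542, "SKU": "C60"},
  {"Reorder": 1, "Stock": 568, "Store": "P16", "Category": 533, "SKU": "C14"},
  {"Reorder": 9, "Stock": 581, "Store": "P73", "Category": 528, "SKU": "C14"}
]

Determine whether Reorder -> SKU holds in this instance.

Reorder=1: 2 rows → SKU = C14, C14 ✓
Reorder=6: 1 row → SKU = C72 ✓
Reorder=13: 1 row → SKU = C14 ✓
Reorder=4: 2 rows → SKU = C60, C60 ✓
Reorder=7: 1 row → SKU = C14 ✓
Reorder=3: 2 rows → SKU takes values {C74, C60} — violation
Reorder=11: 1 row → SKU = C84 ✓
Reorder=9: 1 row → SKU = C14 ✓
Two rows agree on Reorder but differ on SKU, so Reorder -> SKU does not hold.

No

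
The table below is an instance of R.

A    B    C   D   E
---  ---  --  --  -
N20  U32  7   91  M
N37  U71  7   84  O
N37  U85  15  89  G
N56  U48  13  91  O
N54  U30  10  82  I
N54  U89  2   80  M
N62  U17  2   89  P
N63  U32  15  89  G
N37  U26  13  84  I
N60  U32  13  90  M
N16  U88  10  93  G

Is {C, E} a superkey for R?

Two distinct rows share (C=15, E=G), so {C, E} does not determine every attribute — not a superkey.

No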